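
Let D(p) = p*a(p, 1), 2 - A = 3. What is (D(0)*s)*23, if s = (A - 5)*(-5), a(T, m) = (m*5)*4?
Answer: 0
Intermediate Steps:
A = -1 (A = 2 - 1*3 = 2 - 3 = -1)
a(T, m) = 20*m (a(T, m) = (5*m)*4 = 20*m)
D(p) = 20*p (D(p) = p*(20*1) = p*20 = 20*p)
s = 30 (s = (-1 - 5)*(-5) = -6*(-5) = 30)
(D(0)*s)*23 = ((20*0)*30)*23 = (0*30)*23 = 0*23 = 0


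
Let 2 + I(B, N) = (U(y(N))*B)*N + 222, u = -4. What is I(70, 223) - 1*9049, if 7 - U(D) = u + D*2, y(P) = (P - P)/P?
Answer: 162881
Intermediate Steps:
y(P) = 0 (y(P) = 0/P = 0)
U(D) = 11 - 2*D (U(D) = 7 - (-4 + D*2) = 7 - (-4 + 2*D) = 7 + (4 - 2*D) = 11 - 2*D)
I(B, N) = 220 + 11*B*N (I(B, N) = -2 + (((11 - 2*0)*B)*N + 222) = -2 + (((11 + 0)*B)*N + 222) = -2 + ((11*B)*N + 222) = -2 + (11*B*N + 222) = -2 + (222 + 11*B*N) = 220 + 11*B*N)
I(70, 223) - 1*9049 = (220 + 11*70*223) - 1*9049 = (220 + 171710) - 9049 = 171930 - 9049 = 162881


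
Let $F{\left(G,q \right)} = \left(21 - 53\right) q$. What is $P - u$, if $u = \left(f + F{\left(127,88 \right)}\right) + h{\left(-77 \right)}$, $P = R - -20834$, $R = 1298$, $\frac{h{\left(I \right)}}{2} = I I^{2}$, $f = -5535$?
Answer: $943549$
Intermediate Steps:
$h{\left(I \right)} = 2 I^{3}$ ($h{\left(I \right)} = 2 I I^{2} = 2 I^{3}$)
$F{\left(G,q \right)} = - 32 q$
$P = 22132$ ($P = 1298 - -20834 = 1298 + 20834 = 22132$)
$u = -921417$ ($u = \left(-5535 - 2816\right) + 2 \left(-77\right)^{3} = \left(-5535 - 2816\right) + 2 \left(-456533\right) = -8351 - 913066 = -921417$)
$P - u = 22132 - -921417 = 22132 + 921417 = 943549$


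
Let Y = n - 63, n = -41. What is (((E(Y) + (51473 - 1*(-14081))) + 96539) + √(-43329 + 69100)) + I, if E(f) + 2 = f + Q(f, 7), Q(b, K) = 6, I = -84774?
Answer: 77219 + √25771 ≈ 77380.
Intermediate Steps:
Y = -104 (Y = -41 - 63 = -104)
E(f) = 4 + f (E(f) = -2 + (f + 6) = -2 + (6 + f) = 4 + f)
(((E(Y) + (51473 - 1*(-14081))) + 96539) + √(-43329 + 69100)) + I = ((((4 - 104) + (51473 - 1*(-14081))) + 96539) + √(-43329 + 69100)) - 84774 = (((-100 + (51473 + 14081)) + 96539) + √25771) - 84774 = (((-100 + 65554) + 96539) + √25771) - 84774 = ((65454 + 96539) + √25771) - 84774 = (161993 + √25771) - 84774 = 77219 + √25771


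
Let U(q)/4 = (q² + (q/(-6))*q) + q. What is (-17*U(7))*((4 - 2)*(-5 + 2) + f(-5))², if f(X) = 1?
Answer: -243950/3 ≈ -81317.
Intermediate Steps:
U(q) = 4*q + 10*q²/3 (U(q) = 4*((q² + (q/(-6))*q) + q) = 4*((q² + (q*(-⅙))*q) + q) = 4*((q² + (-q/6)*q) + q) = 4*((q² - q²/6) + q) = 4*(5*q²/6 + q) = 4*(q + 5*q²/6) = 4*q + 10*q²/3)
(-17*U(7))*((4 - 2)*(-5 + 2) + f(-5))² = (-34*7*(6 + 5*7)/3)*((4 - 2)*(-5 + 2) + 1)² = (-34*7*(6 + 35)/3)*(2*(-3) + 1)² = (-34*7*41/3)*(-6 + 1)² = -17*574/3*(-5)² = -9758/3*25 = -243950/3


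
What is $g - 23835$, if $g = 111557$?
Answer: $87722$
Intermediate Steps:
$g - 23835 = 111557 - 23835 = 87722$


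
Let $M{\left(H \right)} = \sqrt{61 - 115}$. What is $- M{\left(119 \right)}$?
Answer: $- 3 i \sqrt{6} \approx - 7.3485 i$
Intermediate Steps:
$M{\left(H \right)} = 3 i \sqrt{6}$ ($M{\left(H \right)} = \sqrt{-54} = 3 i \sqrt{6}$)
$- M{\left(119 \right)} = - 3 i \sqrt{6}$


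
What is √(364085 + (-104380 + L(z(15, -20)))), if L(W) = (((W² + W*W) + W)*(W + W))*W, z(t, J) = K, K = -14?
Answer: √407881 ≈ 638.66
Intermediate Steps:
z(t, J) = -14
L(W) = 2*W²*(W + 2*W²) (L(W) = (((W² + W²) + W)*(2*W))*W = ((2*W² + W)*(2*W))*W = ((W + 2*W²)*(2*W))*W = (2*W*(W + 2*W²))*W = 2*W²*(W + 2*W²))
√(364085 + (-104380 + L(z(15, -20)))) = √(364085 + (-104380 + (-14)³*(2 + 4*(-14)))) = √(364085 + (-104380 - 2744*(2 - 56))) = √(364085 + (-104380 - 2744*(-54))) = √(364085 + (-104380 + 148176)) = √(364085 + 43796) = √407881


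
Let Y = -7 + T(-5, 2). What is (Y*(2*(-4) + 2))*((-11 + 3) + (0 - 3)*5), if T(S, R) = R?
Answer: -690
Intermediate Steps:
Y = -5 (Y = -7 + 2 = -5)
(Y*(2*(-4) + 2))*((-11 + 3) + (0 - 3)*5) = (-5*(2*(-4) + 2))*((-11 + 3) + (0 - 3)*5) = (-5*(-8 + 2))*(-8 - 3*5) = (-5*(-6))*(-8 - 15) = 30*(-23) = -690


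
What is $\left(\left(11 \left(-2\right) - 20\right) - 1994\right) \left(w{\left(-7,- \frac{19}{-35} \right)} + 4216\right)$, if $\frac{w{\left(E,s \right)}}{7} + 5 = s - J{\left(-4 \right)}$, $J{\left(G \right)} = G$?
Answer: $- \frac{42886304}{5} \approx -8.5773 \cdot 10^{6}$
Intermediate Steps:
$w{\left(E,s \right)} = -7 + 7 s$ ($w{\left(E,s \right)} = -35 + 7 \left(s - -4\right) = -35 + 7 \left(s + 4\right) = -35 + 7 \left(4 + s\right) = -35 + \left(28 + 7 s\right) = -7 + 7 s$)
$\left(\left(11 \left(-2\right) - 20\right) - 1994\right) \left(w{\left(-7,- \frac{19}{-35} \right)} + 4216\right) = \left(\left(11 \left(-2\right) - 20\right) - 1994\right) \left(\left(-7 + 7 \left(- \frac{19}{-35}\right)\right) + 4216\right) = \left(\left(-22 - 20\right) - 1994\right) \left(\left(-7 + 7 \left(\left(-19\right) \left(- \frac{1}{35}\right)\right)\right) + 4216\right) = \left(-42 - 1994\right) \left(\left(-7 + 7 \cdot \frac{19}{35}\right) + 4216\right) = - 2036 \left(\left(-7 + \frac{19}{5}\right) + 4216\right) = - 2036 \left(- \frac{16}{5} + 4216\right) = \left(-2036\right) \frac{21064}{5} = - \frac{42886304}{5}$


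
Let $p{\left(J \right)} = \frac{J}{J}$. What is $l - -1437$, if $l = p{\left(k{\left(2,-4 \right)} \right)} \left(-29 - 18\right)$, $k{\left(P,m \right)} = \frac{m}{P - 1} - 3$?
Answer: $1390$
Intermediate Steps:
$k{\left(P,m \right)} = -3 + \frac{m}{-1 + P}$ ($k{\left(P,m \right)} = \frac{m}{-1 + P} - 3 = -3 + \frac{m}{-1 + P}$)
$p{\left(J \right)} = 1$
$l = -47$ ($l = 1 \left(-29 - 18\right) = 1 \left(-47\right) = -47$)
$l - -1437 = -47 - -1437 = -47 + 1437 = 1390$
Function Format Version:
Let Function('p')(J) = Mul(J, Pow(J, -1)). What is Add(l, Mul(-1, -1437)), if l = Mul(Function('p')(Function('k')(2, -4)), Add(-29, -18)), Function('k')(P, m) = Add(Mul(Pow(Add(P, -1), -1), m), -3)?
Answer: 1390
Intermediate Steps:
Function('k')(P, m) = Add(-3, Mul(m, Pow(Add(-1, P), -1))) (Function('k')(P, m) = Add(Mul(Pow(Add(-1, P), -1), m), -3) = Add(Mul(m, Pow(Add(-1, P), -1)), -3) = Add(-3, Mul(m, Pow(Add(-1, P), -1))))
Function('p')(J) = 1
l = -47 (l = Mul(1, Add(-29, -18)) = Mul(1, -47) = -47)
Add(l, Mul(-1, -1437)) = Add(-47, Mul(-1, -1437)) = Add(-47, 1437) = 1390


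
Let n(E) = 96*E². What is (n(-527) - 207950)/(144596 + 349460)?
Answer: 13227017/247028 ≈ 53.545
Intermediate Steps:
(n(-527) - 207950)/(144596 + 349460) = (96*(-527)² - 207950)/(144596 + 349460) = (96*277729 - 207950)/494056 = (26661984 - 207950)*(1/494056) = 26454034*(1/494056) = 13227017/247028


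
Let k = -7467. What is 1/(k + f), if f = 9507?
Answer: 1/2040 ≈ 0.00049020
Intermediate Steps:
1/(k + f) = 1/(-7467 + 9507) = 1/2040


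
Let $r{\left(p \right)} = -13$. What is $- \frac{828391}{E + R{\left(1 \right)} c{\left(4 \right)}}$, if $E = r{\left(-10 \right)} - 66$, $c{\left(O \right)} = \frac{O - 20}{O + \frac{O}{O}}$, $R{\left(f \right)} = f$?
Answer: $\frac{4141955}{411} \approx 10078.0$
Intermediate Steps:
$c{\left(O \right)} = \frac{-20 + O}{1 + O}$ ($c{\left(O \right)} = \frac{-20 + O}{O + 1} = \frac{-20 + O}{1 + O}$)
$E = -79$ ($E = -13 - 66 = -79$)
$- \frac{828391}{E + R{\left(1 \right)} c{\left(4 \right)}} = - \frac{828391}{-79 + 1 \frac{-20 + 4}{1 + 4}} = - \frac{828391}{-79 + 1 \cdot \frac{1}{5} \left(-16\right)} = - \frac{828391}{-79 + 1 \left(- \frac{16}{5}\right)} = - \frac{828391}{-79 - \frac{16}{5}} = - \frac{828391}{- \frac{411}{5}} = \left(-828391\right) \left(- \frac{5}{411}\right) = \frac{4141955}{411}$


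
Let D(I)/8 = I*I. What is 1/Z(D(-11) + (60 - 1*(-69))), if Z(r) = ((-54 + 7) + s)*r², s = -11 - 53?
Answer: -1/133578399 ≈ -7.4862e-9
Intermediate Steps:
D(I) = 8*I² (D(I) = 8*(I*I) = 8*I²)
s = -64
Z(r) = -111*r² (Z(r) = ((-54 + 7) - 64)*r² = (-47 - 64)*r² = -111*r²)
1/Z(D(-11) + (60 - 1*(-69))) = 1/(-111*(8*(-11)² + (60 - 1*(-69)))²) = 1/(-111*(8*121 + (60 + 69))²) = 1/(-111*(968 + 129)²) = 1/(-111*1097²) = 1/(-111*1203409) = 1/(-133578399) = -1/133578399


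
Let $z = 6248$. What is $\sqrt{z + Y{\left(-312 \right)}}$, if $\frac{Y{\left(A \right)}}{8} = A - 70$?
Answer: $2 \sqrt{798} \approx 56.498$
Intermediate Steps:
$Y{\left(A \right)} = -560 + 8 A$ ($Y{\left(A \right)} = 8 \left(A - 70\right) = 8 \left(-70 + A\right) = -560 + 8 A$)
$\sqrt{z + Y{\left(-312 \right)}} = \sqrt{6248 + \left(-560 + 8 \left(-312\right)\right)} = \sqrt{6248 - 3056} = \sqrt{3192} = 2 \sqrt{798}$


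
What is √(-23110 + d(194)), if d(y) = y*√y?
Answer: √(-23110 + 194*√194) ≈ 142.86*I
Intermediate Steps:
d(y) = y^(3/2)
√(-23110 + d(194)) = √(-23110 + 194^(3/2)) = √(-23110 + 194*√194)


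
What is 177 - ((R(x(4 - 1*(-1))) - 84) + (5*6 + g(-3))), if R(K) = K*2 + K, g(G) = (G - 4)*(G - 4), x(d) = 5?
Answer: 167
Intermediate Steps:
g(G) = (-4 + G)² (g(G) = (-4 + G)*(-4 + G) = (-4 + G)²)
R(K) = 3*K (R(K) = 2*K + K = 3*K)
177 - ((R(x(4 - 1*(-1))) - 84) + (5*6 + g(-3))) = 177 - ((3*5 - 84) + (5*6 + (-4 - 3)²)) = 177 - ((15 - 84) + (30 + (-7)²)) = 177 - (-69 + (30 + 49)) = 177 - (-69 + 79) = 177 - 1*10 = 177 - 10 = 167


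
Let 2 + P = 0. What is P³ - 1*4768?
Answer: -4776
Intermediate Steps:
P = -2 (P = -2 + 0 = -2)
P³ - 1*4768 = (-2)³ - 1*4768 = -8 - 4768 = -4776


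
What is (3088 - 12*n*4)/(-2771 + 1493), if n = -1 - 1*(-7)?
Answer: -1400/639 ≈ -2.1909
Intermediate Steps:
n = 6 (n = -1 + 7 = 6)
(3088 - 12*n*4)/(-2771 + 1493) = (3088 - 12*6*4)/(-2771 + 1493) = (3088 - 72*4)/(-1278) = (3088 - 288)*(-1/1278) = 2800*(-1/1278) = -1400/639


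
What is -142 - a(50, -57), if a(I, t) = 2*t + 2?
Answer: -30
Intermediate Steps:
a(I, t) = 2 + 2*t
-142 - a(50, -57) = -142 - (2 + 2*(-57)) = -142 - (2 - 114) = -142 - 1*(-112) = -142 + 112 = -30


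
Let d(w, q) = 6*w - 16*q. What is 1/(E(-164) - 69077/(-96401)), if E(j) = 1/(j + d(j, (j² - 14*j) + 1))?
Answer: 45138418636/32344241771 ≈ 1.3956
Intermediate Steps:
d(w, q) = -16*q + 6*w
E(j) = 1/(-16 - 16*j² + 231*j) (E(j) = 1/(j + (-16*((j² - 14*j) + 1) + 6*j)) = 1/(j + (-16*(1 + j² - 14*j) + 6*j)) = 1/(j + ((-16 - 16*j² + 224*j) + 6*j)) = 1/(j + (-16 - 16*j² + 230*j)) = 1/(-16 - 16*j² + 231*j))
1/(E(-164) - 69077/(-96401)) = 1/(1/(-16 - 16*(-164)² + 231*(-164)) - 69077/(-96401)) = 1/(1/(-16 - 16*26896 - 37884) - 69077*(-1/96401)) = 1/(1/(-16 - 430336 - 37884) + 69077/96401) = 1/(1/(-468236) + 69077/96401) = 1/(-1/468236 + 69077/96401) = 1/(32344241771/45138418636) = 45138418636/32344241771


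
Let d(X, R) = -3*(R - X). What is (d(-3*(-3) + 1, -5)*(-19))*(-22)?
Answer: 18810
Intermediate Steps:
d(X, R) = -3*R + 3*X
(d(-3*(-3) + 1, -5)*(-19))*(-22) = ((-3*(-5) + 3*(-3*(-3) + 1))*(-19))*(-22) = ((15 + 3*(9 + 1))*(-19))*(-22) = ((15 + 3*10)*(-19))*(-22) = ((15 + 30)*(-19))*(-22) = (45*(-19))*(-22) = -855*(-22) = 18810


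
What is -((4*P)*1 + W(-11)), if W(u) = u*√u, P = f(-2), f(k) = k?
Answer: 8 + 11*I*√11 ≈ 8.0 + 36.483*I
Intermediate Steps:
P = -2
W(u) = u^(3/2)
-((4*P)*1 + W(-11)) = -((4*(-2))*1 + (-11)^(3/2)) = -(-8*1 - 11*I*√11) = -(-8 - 11*I*√11) = 8 + 11*I*√11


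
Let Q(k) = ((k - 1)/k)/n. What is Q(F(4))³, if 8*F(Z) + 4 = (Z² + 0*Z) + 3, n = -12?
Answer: -343/5832000 ≈ -5.8813e-5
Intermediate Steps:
F(Z) = -⅛ + Z²/8 (F(Z) = -½ + ((Z² + 0*Z) + 3)/8 = -½ + ((Z² + 0) + 3)/8 = -½ + (Z² + 3)/8 = -½ + (3 + Z²)/8 = -½ + (3/8 + Z²/8) = -⅛ + Z²/8)
Q(k) = -(-1 + k)/(12*k) (Q(k) = ((k - 1)/k)/(-12) = ((-1 + k)/k)*(-1/12) = -(-1 + k)/(12*k))
Q(F(4))³ = ((1 - (-⅛ + (⅛)*4²))/(12*(-⅛ + (⅛)*4²)))³ = ((1 - (-⅛ + (⅛)*16))/(12*(-⅛ + (⅛)*16)))³ = ((1 - (-⅛ + 2))/(12*(-⅛ + 2)))³ = ((1 - 1*15/8)/(12*(15/8)))³ = ((1/12)*(8/15)*(1 - 15/8))³ = ((1/12)*(8/15)*(-7/8))³ = (-7/180)³ = -343/5832000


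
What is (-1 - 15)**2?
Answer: 256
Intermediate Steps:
(-1 - 15)**2 = (-16)**2 = 256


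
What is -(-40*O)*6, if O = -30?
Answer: -7200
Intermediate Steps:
-(-40*O)*6 = -(-40*(-30))*6 = -1200*6 = -1*7200 = -7200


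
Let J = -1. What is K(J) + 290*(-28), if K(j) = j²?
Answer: -8119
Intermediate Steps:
K(J) + 290*(-28) = (-1)² + 290*(-28) = 1 - 8120 = -8119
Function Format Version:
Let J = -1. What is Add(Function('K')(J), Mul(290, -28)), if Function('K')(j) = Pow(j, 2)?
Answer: -8119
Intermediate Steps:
Add(Function('K')(J), Mul(290, -28)) = Add(Pow(-1, 2), Mul(290, -28)) = Add(1, -8120) = -8119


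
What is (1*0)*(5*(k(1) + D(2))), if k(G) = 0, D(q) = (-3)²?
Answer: 0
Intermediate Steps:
D(q) = 9
(1*0)*(5*(k(1) + D(2))) = (1*0)*(5*(0 + 9)) = 0*(5*9) = 0*45 = 0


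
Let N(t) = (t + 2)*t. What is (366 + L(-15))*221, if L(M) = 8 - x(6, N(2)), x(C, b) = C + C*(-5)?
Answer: 87958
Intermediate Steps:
N(t) = t*(2 + t) (N(t) = (2 + t)*t = t*(2 + t))
x(C, b) = -4*C (x(C, b) = C - 5*C = -4*C)
L(M) = 32 (L(M) = 8 - (-4)*6 = 8 - 1*(-24) = 8 + 24 = 32)
(366 + L(-15))*221 = (366 + 32)*221 = 398*221 = 87958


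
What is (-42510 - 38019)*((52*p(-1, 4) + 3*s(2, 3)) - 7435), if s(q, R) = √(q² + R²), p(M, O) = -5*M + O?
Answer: 561045543 - 241587*√13 ≈ 5.6017e+8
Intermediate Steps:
p(M, O) = O - 5*M
s(q, R) = √(R² + q²)
(-42510 - 38019)*((52*p(-1, 4) + 3*s(2, 3)) - 7435) = (-42510 - 38019)*((52*(4 - 5*(-1)) + 3*√(3² + 2²)) - 7435) = -80529*((52*(4 + 5) + 3*√(9 + 4)) - 7435) = -80529*((52*9 + 3*√13) - 7435) = -80529*((468 + 3*√13) - 7435) = -80529*(-6967 + 3*√13) = 561045543 - 241587*√13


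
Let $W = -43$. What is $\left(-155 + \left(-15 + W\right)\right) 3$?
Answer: $-639$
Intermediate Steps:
$\left(-155 + \left(-15 + W\right)\right) 3 = \left(-155 - 58\right) 3 = \left(-213\right) 3 = -639$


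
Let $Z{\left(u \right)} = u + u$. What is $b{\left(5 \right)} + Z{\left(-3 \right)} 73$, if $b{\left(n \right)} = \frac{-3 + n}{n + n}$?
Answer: $- \frac{2189}{5} \approx -437.8$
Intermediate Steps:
$b{\left(n \right)} = \frac{-3 + n}{2 n}$
$Z{\left(u \right)} = 2 u$
$b{\left(5 \right)} + Z{\left(-3 \right)} 73 = \frac{-3 + 5}{2 \cdot 5} + 2 \left(-3\right) 73 = \frac{1}{2} \cdot \frac{1}{5} \cdot 2 - 438 = \frac{1}{5} - 438 = - \frac{2189}{5}$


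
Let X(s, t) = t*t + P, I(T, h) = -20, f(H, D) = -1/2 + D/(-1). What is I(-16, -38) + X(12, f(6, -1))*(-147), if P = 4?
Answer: -2579/4 ≈ -644.75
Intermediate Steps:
f(H, D) = -½ - D (f(H, D) = -1*½ + D*(-1) = -½ - D)
X(s, t) = 4 + t² (X(s, t) = t*t + 4 = t² + 4 = 4 + t²)
I(-16, -38) + X(12, f(6, -1))*(-147) = -20 + (4 + (-½ - 1*(-1))²)*(-147) = -20 + (4 + (-½ + 1)²)*(-147) = -20 + (4 + (½)²)*(-147) = -20 + (4 + ¼)*(-147) = -20 + (17/4)*(-147) = -20 - 2499/4 = -2579/4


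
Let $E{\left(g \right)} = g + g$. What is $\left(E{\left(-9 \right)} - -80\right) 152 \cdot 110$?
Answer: $1036640$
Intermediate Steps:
$E{\left(g \right)} = 2 g$
$\left(E{\left(-9 \right)} - -80\right) 152 \cdot 110 = \left(2 \left(-9\right) - -80\right) 152 \cdot 110 = \left(-18 + 80\right) 152 \cdot 110 = 62 \cdot 152 \cdot 110 = 9424 \cdot 110 = 1036640$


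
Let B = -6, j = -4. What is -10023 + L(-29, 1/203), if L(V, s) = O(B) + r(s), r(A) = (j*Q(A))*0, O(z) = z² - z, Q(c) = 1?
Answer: -9981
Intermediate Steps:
r(A) = 0 (r(A) = -4*1*0 = -4*0 = 0)
L(V, s) = 42 (L(V, s) = -6*(-1 - 6) + 0 = -6*(-7) + 0 = 42 + 0 = 42)
-10023 + L(-29, 1/203) = -10023 + 42 = -9981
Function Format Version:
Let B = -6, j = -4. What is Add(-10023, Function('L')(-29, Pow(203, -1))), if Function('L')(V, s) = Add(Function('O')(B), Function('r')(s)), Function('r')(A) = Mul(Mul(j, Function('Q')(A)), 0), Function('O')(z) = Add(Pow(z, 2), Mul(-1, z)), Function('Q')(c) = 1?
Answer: -9981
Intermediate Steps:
Function('r')(A) = 0 (Function('r')(A) = Mul(Mul(-4, 1), 0) = Mul(-4, 0) = 0)
Function('L')(V, s) = 42 (Function('L')(V, s) = Add(Mul(-6, Add(-1, -6)), 0) = Add(Mul(-6, -7), 0) = Add(42, 0) = 42)
Add(-10023, Function('L')(-29, Pow(203, -1))) = Add(-10023, 42) = -9981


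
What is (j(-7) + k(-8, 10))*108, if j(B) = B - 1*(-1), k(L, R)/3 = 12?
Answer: 3240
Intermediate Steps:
k(L, R) = 36 (k(L, R) = 3*12 = 36)
j(B) = 1 + B (j(B) = B + 1 = 1 + B)
(j(-7) + k(-8, 10))*108 = ((1 - 7) + 36)*108 = (-6 + 36)*108 = 30*108 = 3240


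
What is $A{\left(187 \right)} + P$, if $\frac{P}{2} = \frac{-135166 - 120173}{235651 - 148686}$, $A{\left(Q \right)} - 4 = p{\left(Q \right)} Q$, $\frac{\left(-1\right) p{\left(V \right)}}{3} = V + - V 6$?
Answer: $\frac{45616023457}{86965} \approx 5.2453 \cdot 10^{5}$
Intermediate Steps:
$p{\left(V \right)} = 15 V$ ($p{\left(V \right)} = - 3 \left(V + - V 6\right) = - 3 \left(V - 6 V\right) = - 3 \left(- 5 V\right) = 15 V$)
$A{\left(Q \right)} = 4 + 15 Q^{2}$ ($A{\left(Q \right)} = 4 + 15 Q Q = 4 + 15 Q^{2}$)
$P = - \frac{510678}{86965}$ ($P = 2 \frac{-135166 - 120173}{235651 - 148686} = 2 \left(- \frac{255339}{86965}\right) = - \frac{510678}{86965} \approx -5.8722$)
$A{\left(187 \right)} + P = \left(4 + 15 \cdot 187^{2}\right) - \frac{510678}{86965} = \left(4 + 15 \cdot 34969\right) - \frac{510678}{86965} = \left(4 + 524535\right) - \frac{510678}{86965} = 524539 - \frac{510678}{86965} = \frac{45616023457}{86965}$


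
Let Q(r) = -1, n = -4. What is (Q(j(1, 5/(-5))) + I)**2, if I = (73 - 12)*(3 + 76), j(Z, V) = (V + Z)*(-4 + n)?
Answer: 23213124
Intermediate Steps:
j(Z, V) = -8*V - 8*Z (j(Z, V) = (V + Z)*(-4 - 4) = (V + Z)*(-8) = -8*V - 8*Z)
I = 4819 (I = 61*79 = 4819)
(Q(j(1, 5/(-5))) + I)**2 = (-1 + 4819)**2 = 4818**2 = 23213124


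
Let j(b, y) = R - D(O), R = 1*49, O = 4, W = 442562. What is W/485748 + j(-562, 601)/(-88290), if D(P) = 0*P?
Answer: 542361074/595648485 ≈ 0.91054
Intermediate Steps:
D(P) = 0
R = 49
j(b, y) = 49 (j(b, y) = 49 - 1*0 = 49 + 0 = 49)
W/485748 + j(-562, 601)/(-88290) = 442562/485748 + 49/(-88290) = 442562*(1/485748) + 49*(-1/88290) = 221281/242874 - 49/88290 = 542361074/595648485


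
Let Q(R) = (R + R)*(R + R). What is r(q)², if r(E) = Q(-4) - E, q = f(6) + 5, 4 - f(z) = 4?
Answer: 3481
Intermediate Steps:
f(z) = 0 (f(z) = 4 - 1*4 = 4 - 4 = 0)
Q(R) = 4*R² (Q(R) = (2*R)*(2*R) = 4*R²)
q = 5 (q = 0 + 5 = 5)
r(E) = 64 - E (r(E) = 4*(-4)² - E = 4*16 - E = 64 - E)
r(q)² = (64 - 1*5)² = (64 - 5)² = 59² = 3481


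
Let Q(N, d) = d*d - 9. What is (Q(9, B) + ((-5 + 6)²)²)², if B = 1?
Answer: 49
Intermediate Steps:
Q(N, d) = -9 + d² (Q(N, d) = d² - 9 = -9 + d²)
(Q(9, B) + ((-5 + 6)²)²)² = ((-9 + 1²) + ((-5 + 6)²)²)² = ((-9 + 1) + (1²)²)² = (-8 + 1²)² = (-8 + 1)² = (-7)² = 49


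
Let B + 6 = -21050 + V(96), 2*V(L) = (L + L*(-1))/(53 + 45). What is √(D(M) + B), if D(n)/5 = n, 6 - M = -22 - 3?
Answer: I*√20901 ≈ 144.57*I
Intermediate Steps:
M = 31 (M = 6 - (-22 - 3) = 6 - 1*(-25) = 6 + 25 = 31)
V(L) = 0 (V(L) = ((L + L*(-1))/(53 + 45))/2 = ((L - L)/98)/2 = (0*(1/98))/2 = (½)*0 = 0)
D(n) = 5*n
B = -21056 (B = -6 + (-21050 + 0) = -6 - 21050 = -21056)
√(D(M) + B) = √(5*31 - 21056) = √(155 - 21056) = √(-20901) = I*√20901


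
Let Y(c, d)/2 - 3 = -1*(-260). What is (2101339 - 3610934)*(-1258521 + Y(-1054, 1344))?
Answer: 1899062962025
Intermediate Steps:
Y(c, d) = 526 (Y(c, d) = 6 + 2*(-1*(-260)) = 6 + 2*260 = 6 + 520 = 526)
(2101339 - 3610934)*(-1258521 + Y(-1054, 1344)) = (2101339 - 3610934)*(-1258521 + 526) = -1509595*(-1257995) = 1899062962025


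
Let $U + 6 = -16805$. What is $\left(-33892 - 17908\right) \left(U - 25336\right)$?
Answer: $2183214600$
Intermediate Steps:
$U = -16811$ ($U = -6 - 16805 = -16811$)
$\left(-33892 - 17908\right) \left(U - 25336\right) = \left(-33892 - 17908\right) \left(-16811 - 25336\right) = \left(-51800\right) \left(-42147\right) = 2183214600$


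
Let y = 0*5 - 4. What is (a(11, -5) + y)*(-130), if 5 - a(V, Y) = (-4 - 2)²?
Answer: 4550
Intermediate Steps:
a(V, Y) = -31 (a(V, Y) = 5 - (-4 - 2)² = 5 - 1*(-6)² = 5 - 1*36 = 5 - 36 = -31)
y = -4 (y = 0 - 4 = -4)
(a(11, -5) + y)*(-130) = (-31 - 4)*(-130) = -35*(-130) = 4550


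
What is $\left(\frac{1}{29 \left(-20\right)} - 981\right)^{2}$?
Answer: $\frac{323739378361}{336400} \approx 9.6236 \cdot 10^{5}$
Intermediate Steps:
$\left(\frac{1}{29 \left(-20\right)} - 981\right)^{2} = \left(\frac{1}{-580} - 981\right)^{2} = \left(- \frac{1}{580} - 981\right)^{2} = \left(- \frac{568981}{580}\right)^{2} = \frac{323739378361}{336400}$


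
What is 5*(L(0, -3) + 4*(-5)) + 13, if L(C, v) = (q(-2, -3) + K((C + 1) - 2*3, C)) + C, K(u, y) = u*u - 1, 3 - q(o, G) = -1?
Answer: 53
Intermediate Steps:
q(o, G) = 4 (q(o, G) = 3 - 1*(-1) = 3 + 1 = 4)
K(u, y) = -1 + u² (K(u, y) = u² - 1 = -1 + u²)
L(C, v) = 3 + C + (-5 + C)² (L(C, v) = (4 + (-1 + ((C + 1) - 2*3)²)) + C = (4 + (-1 + ((1 + C) - 6)²)) + C = (4 + (-1 + (-5 + C)²)) + C = (3 + (-5 + C)²) + C = 3 + C + (-5 + C)²)
5*(L(0, -3) + 4*(-5)) + 13 = 5*((3 + 0 + (-5 + 0)²) + 4*(-5)) + 13 = 5*((3 + 0 + (-5)²) - 20) + 13 = 5*((3 + 0 + 25) - 20) + 13 = 5*(28 - 20) + 13 = 5*8 + 13 = 40 + 13 = 53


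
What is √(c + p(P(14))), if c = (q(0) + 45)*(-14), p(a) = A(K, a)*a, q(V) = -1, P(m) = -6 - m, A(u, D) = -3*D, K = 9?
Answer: 2*I*√454 ≈ 42.615*I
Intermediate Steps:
p(a) = -3*a² (p(a) = (-3*a)*a = -3*a²)
c = -616 (c = (-1 + 45)*(-14) = 44*(-14) = -616)
√(c + p(P(14))) = √(-616 - 3*(-6 - 1*14)²) = √(-616 - 3*(-6 - 14)²) = √(-616 - 3*(-20)²) = √(-616 - 3*400) = √(-616 - 1200) = √(-1816) = 2*I*√454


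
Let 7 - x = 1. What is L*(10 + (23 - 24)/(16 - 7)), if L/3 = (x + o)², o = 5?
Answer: 10769/3 ≈ 3589.7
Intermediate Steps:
x = 6 (x = 7 - 1*1 = 7 - 1 = 6)
L = 363 (L = 3*(6 + 5)² = 3*11² = 3*121 = 363)
L*(10 + (23 - 24)/(16 - 7)) = 363*(10 + (23 - 24)/(16 - 7)) = 363*(10 - 1/9) = 363*(10 - 1*⅑) = 363*(10 - ⅑) = 363*(89/9) = 10769/3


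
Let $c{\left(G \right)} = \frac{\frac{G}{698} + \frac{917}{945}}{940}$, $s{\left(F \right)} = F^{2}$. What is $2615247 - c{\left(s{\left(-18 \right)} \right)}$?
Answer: $\frac{115824320593111}{44288100} \approx 2.6152 \cdot 10^{6}$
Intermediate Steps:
$c{\left(G \right)} = \frac{131}{126900} + \frac{G}{656120}$ ($c{\left(G \right)} = \left(G \frac{1}{698} + 917 \cdot \frac{1}{945}\right) \frac{1}{940} = \left(\frac{G}{698} + \frac{131}{135}\right) \frac{1}{940} = \left(\frac{131}{135} + \frac{G}{698}\right) \frac{1}{940} = \frac{131}{126900} + \frac{G}{656120}$)
$2615247 - c{\left(s{\left(-18 \right)} \right)} = 2615247 - \left(\frac{131}{126900} + \frac{\left(-18\right)^{2}}{656120}\right) = 2615247 - \left(\frac{131}{126900} + \frac{1}{656120} \cdot 324\right) = 2615247 - \left(\frac{131}{126900} + \frac{81}{164030}\right) = 2615247 - \frac{67589}{44288100} = \frac{115824320593111}{44288100}$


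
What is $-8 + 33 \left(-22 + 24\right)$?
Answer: $58$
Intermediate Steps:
$-8 + 33 \left(-22 + 24\right) = -8 + 33 \cdot 2 = -8 + 66 = 58$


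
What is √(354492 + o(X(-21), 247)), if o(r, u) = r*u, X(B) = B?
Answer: √349305 ≈ 591.02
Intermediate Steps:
√(354492 + o(X(-21), 247)) = √(354492 - 21*247) = √(354492 - 5187) = √349305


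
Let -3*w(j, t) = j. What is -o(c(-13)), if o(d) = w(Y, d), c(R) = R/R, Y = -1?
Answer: -1/3 ≈ -0.33333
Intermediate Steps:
w(j, t) = -j/3
c(R) = 1
o(d) = 1/3 (o(d) = -1/3*(-1) = 1/3)
-o(c(-13)) = -1*1/3 = -1/3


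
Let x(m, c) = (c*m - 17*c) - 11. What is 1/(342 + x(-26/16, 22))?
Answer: -4/315 ≈ -0.012698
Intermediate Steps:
x(m, c) = -11 - 17*c + c*m (x(m, c) = (-17*c + c*m) - 11 = -11 - 17*c + c*m)
1/(342 + x(-26/16, 22)) = 1/(342 + (-11 - 17*22 + 22*(-26/16))) = 1/(342 + (-11 - 374 + 22*(-26*1/16))) = 1/(342 + (-11 - 374 + 22*(-13/8))) = 1/(342 + (-11 - 374 - 143/4)) = 1/(342 - 1683/4) = 1/(-315/4) = -4/315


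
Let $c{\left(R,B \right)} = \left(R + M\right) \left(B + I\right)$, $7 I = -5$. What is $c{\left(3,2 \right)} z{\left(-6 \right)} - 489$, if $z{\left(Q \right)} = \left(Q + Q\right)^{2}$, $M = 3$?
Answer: $\frac{4353}{7} \approx 621.86$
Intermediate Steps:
$z{\left(Q \right)} = 4 Q^{2}$ ($z{\left(Q \right)} = \left(2 Q\right)^{2} = 4 Q^{2}$)
$I = - \frac{5}{7}$ ($I = \frac{1}{7} \left(-5\right) = - \frac{5}{7} \approx -0.71429$)
$c{\left(R,B \right)} = \left(3 + R\right) \left(- \frac{5}{7} + B\right)$ ($c{\left(R,B \right)} = \left(R + 3\right) \left(B - \frac{5}{7}\right) = \left(3 + R\right) \left(- \frac{5}{7} + B\right)$)
$c{\left(3,2 \right)} z{\left(-6 \right)} - 489 = \left(- \frac{15}{7} + 3 \cdot 2 - \frac{15}{7} + 2 \cdot 3\right) 4 \left(-6\right)^{2} - 489 = \left(- \frac{15}{7} + 6 - \frac{15}{7} + 6\right) 4 \cdot 36 - 489 = \frac{54}{7} \cdot 144 - 489 = \frac{7776}{7} - 489 = \frac{4353}{7}$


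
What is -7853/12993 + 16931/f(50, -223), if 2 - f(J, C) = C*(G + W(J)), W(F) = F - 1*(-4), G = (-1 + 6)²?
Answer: 9069164/25435963 ≈ 0.35655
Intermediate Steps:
G = 25 (G = 5² = 25)
W(F) = 4 + F (W(F) = F + 4 = 4 + F)
f(J, C) = 2 - C*(29 + J) (f(J, C) = 2 - C*(25 + (4 + J)) = 2 - C*(29 + J))
-7853/12993 + 16931/f(50, -223) = -7853/12993 + 16931/(2 - 29*(-223) - 1*(-223)*50) = -7853*1/12993 + 16931/(2 + 6467 + 11150) = -7853/12993 + 16931/17619 = 9069164/25435963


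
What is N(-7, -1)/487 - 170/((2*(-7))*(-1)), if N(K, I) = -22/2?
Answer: -41472/3409 ≈ -12.165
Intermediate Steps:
N(K, I) = -11 (N(K, I) = -22*½ = -11)
N(-7, -1)/487 - 170/((2*(-7))*(-1)) = -11/487 - 170/((2*(-7))*(-1)) = -11*1/487 - 170/((-14*(-1))) = -11/487 - 170/14 = -11/487 - 170*1/14 = -11/487 - 85/7 = -41472/3409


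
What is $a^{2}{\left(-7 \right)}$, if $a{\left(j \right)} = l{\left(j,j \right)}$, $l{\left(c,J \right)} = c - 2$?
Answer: $81$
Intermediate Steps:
$l{\left(c,J \right)} = -2 + c$
$a{\left(j \right)} = -2 + j$
$a^{2}{\left(-7 \right)} = \left(-2 - 7\right)^{2} = \left(-9\right)^{2} = 81$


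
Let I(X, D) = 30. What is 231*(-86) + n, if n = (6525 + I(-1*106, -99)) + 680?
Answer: -12631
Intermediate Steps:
n = 7235 (n = (6525 + 30) + 680 = 6555 + 680 = 7235)
231*(-86) + n = 231*(-86) + 7235 = -19866 + 7235 = -12631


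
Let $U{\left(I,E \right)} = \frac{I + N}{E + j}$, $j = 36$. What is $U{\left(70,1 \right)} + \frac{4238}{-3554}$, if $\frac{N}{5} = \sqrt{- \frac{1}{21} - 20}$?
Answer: $\frac{45987}{65749} + \frac{5 i \sqrt{8841}}{777} \approx 0.69943 + 0.60506 i$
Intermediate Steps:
$N = \frac{5 i \sqrt{8841}}{21}$ ($N = 5 \sqrt{- \frac{1}{21} - 20} = 5 \sqrt{- \frac{421}{21}} = 5 \frac{i \sqrt{8841}}{21} = \frac{5 i \sqrt{8841}}{21} \approx 22.387 i$)
$U{\left(I,E \right)} = \frac{I + \frac{5 i \sqrt{8841}}{21}}{36 + E}$ ($U{\left(I,E \right)} = \frac{I + \frac{5 i \sqrt{8841}}{21}}{E + 36} = \frac{I + \frac{5 i \sqrt{8841}}{21}}{36 + E}$)
$U{\left(70,1 \right)} + \frac{4238}{-3554} = \frac{70 + \frac{5 i \sqrt{8841}}{21}}{36 + 1} + \frac{4238}{-3554} = \frac{70 + \frac{5 i \sqrt{8841}}{21}}{37} + 4238 \left(- \frac{1}{3554}\right) = \frac{70 + \frac{5 i \sqrt{8841}}{21}}{37} - \frac{2119}{1777} = \left(\frac{70}{37} + \frac{5 i \sqrt{8841}}{777}\right) - \frac{2119}{1777} = \frac{45987}{65749} + \frac{5 i \sqrt{8841}}{777}$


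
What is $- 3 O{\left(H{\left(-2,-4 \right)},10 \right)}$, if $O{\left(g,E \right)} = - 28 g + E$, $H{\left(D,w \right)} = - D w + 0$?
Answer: $-702$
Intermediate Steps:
$H{\left(D,w \right)} = - D w$ ($H{\left(D,w \right)} = - D w + 0 = - D w$)
$O{\left(g,E \right)} = E - 28 g$
$- 3 O{\left(H{\left(-2,-4 \right)},10 \right)} = - 3 \left(10 - 28 \left(\left(-1\right) \left(-2\right) \left(-4\right)\right)\right) = - 3 \left(10 - -224\right) = - 3 \left(10 + 224\right) = \left(-3\right) 234 = -702$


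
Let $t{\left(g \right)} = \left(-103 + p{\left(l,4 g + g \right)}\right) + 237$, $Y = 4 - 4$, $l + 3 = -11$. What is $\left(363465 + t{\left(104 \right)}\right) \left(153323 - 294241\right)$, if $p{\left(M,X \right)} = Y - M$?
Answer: $-51239616734$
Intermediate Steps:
$l = -14$ ($l = -3 - 11 = -14$)
$Y = 0$ ($Y = 4 - 4 = 0$)
$p{\left(M,X \right)} = - M$ ($p{\left(M,X \right)} = 0 - M = - M$)
$t{\left(g \right)} = 148$ ($t{\left(g \right)} = \left(-103 - -14\right) + 237 = \left(-103 + 14\right) + 237 = -89 + 237 = 148$)
$\left(363465 + t{\left(104 \right)}\right) \left(153323 - 294241\right) = \left(363465 + 148\right) \left(153323 - 294241\right) = 363613 \left(-140918\right) = -51239616734$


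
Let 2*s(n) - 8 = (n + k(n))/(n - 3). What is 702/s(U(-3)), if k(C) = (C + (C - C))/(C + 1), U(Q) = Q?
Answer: 1872/11 ≈ 170.18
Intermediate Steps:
k(C) = C/(1 + C) (k(C) = (C + 0)/(1 + C) = C/(1 + C))
s(n) = 4 + (n + n/(1 + n))/(2*(-3 + n)) (s(n) = 4 + ((n + n/(1 + n))/(n - 3))/2 = 4 + ((n + n/(1 + n))/(-3 + n))/2 = 4 + (n + n/(1 + n))/(2*(-3 + n)))
702/s(U(-3)) = 702/(((-3 + 3*(1 - 3)*(-8 + 3*(-3)))/(2*(1 - 3)*(-3 - 3)))) = 702/(((1/2)*(-3 + 3*(-2)*(-8 - 9))/(-2*(-6)))) = 702/(((1/2)*(-1/2)*(-1/6)*(-3 + 3*(-2)*(-17)))) = 702/(((1/2)*(-1/2)*(-1/6)*(-3 + 102))) = 702/(((1/2)*(-1/2)*(-1/6)*99)) = 702/(33/8) = 702*(8/33) = 1872/11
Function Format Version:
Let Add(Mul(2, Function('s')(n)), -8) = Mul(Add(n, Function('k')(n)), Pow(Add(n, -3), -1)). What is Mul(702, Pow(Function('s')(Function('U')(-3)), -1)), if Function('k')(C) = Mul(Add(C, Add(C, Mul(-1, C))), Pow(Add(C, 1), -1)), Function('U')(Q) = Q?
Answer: Rational(1872, 11) ≈ 170.18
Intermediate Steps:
Function('k')(C) = Mul(C, Pow(Add(1, C), -1)) (Function('k')(C) = Mul(Add(C, 0), Pow(Add(1, C), -1)) = Mul(C, Pow(Add(1, C), -1)))
Function('s')(n) = Add(4, Mul(Rational(1, 2), Pow(Add(-3, n), -1), Add(n, Mul(n, Pow(Add(1, n), -1))))) (Function('s')(n) = Add(4, Mul(Rational(1, 2), Mul(Add(n, Mul(n, Pow(Add(1, n), -1))), Pow(Add(n, -3), -1)))) = Add(4, Mul(Rational(1, 2), Mul(Add(n, Mul(n, Pow(Add(1, n), -1))), Pow(Add(-3, n), -1)))) = Add(4, Mul(Rational(1, 2), Mul(Pow(Add(-3, n), -1), Add(n, Mul(n, Pow(Add(1, n), -1)))))) = Add(4, Mul(Rational(1, 2), Pow(Add(-3, n), -1), Add(n, Mul(n, Pow(Add(1, n), -1))))))
Mul(702, Pow(Function('s')(Function('U')(-3)), -1)) = Mul(702, Pow(Mul(Rational(1, 2), Pow(Add(1, -3), -1), Pow(Add(-3, -3), -1), Add(-3, Mul(3, Add(1, -3), Add(-8, Mul(3, -3))))), -1)) = Mul(702, Pow(Mul(Rational(1, 2), Pow(-2, -1), Pow(-6, -1), Add(-3, Mul(3, -2, Add(-8, -9)))), -1)) = Mul(702, Pow(Mul(Rational(1, 2), Rational(-1, 2), Rational(-1, 6), Add(-3, Mul(3, -2, -17))), -1)) = Mul(702, Pow(Mul(Rational(1, 2), Rational(-1, 2), Rational(-1, 6), Add(-3, 102)), -1)) = Mul(702, Pow(Mul(Rational(1, 2), Rational(-1, 2), Rational(-1, 6), 99), -1)) = Mul(702, Pow(Rational(33, 8), -1)) = Mul(702, Rational(8, 33)) = Rational(1872, 11)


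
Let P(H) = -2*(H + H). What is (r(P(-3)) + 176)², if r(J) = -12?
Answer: 26896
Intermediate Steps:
P(H) = -4*H
(r(P(-3)) + 176)² = (-12 + 176)² = 164² = 26896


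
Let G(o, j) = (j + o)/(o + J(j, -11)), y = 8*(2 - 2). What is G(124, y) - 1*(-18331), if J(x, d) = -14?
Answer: 1008267/55 ≈ 18332.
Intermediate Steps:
y = 0 (y = 8*0 = 0)
G(o, j) = (j + o)/(-14 + o) (G(o, j) = (j + o)/(o - 14) = (j + o)/(-14 + o))
G(124, y) - 1*(-18331) = (0 + 124)/(-14 + 124) - 1*(-18331) = 124/110 + 18331 = (1/110)*124 + 18331 = 62/55 + 18331 = 1008267/55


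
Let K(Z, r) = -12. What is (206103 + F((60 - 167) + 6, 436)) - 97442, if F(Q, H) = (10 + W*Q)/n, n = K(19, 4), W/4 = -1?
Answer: 217253/2 ≈ 1.0863e+5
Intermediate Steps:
W = -4 (W = 4*(-1) = -4)
n = -12
F(Q, H) = -5/6 + Q/3 (F(Q, H) = (10 - 4*Q)/(-12) = (10 - 4*Q)*(-1/12) = -5/6 + Q/3)
(206103 + F((60 - 167) + 6, 436)) - 97442 = (206103 + (-5/6 + ((60 - 167) + 6)/3)) - 97442 = (206103 + (-5/6 + (-107 + 6)/3)) - 97442 = (206103 + (-5/6 + (1/3)*(-101))) - 97442 = (206103 + (-5/6 - 101/3)) - 97442 = (206103 - 69/2) - 97442 = 412137/2 - 97442 = 217253/2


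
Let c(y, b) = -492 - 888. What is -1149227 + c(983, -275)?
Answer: -1150607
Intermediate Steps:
c(y, b) = -1380
-1149227 + c(983, -275) = -1149227 - 1380 = -1150607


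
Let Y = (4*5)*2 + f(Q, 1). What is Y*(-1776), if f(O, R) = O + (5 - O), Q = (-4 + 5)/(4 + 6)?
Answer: -79920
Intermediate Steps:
Q = ⅒ (Q = 1/10 = 1*(⅒) = ⅒ ≈ 0.10000)
f(O, R) = 5
Y = 45 (Y = (4*5)*2 + 5 = 20*2 + 5 = 40 + 5 = 45)
Y*(-1776) = 45*(-1776) = -79920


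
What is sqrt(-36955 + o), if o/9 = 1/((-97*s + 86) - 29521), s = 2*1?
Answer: 2*I*sqrt(8110492122454)/29629 ≈ 192.24*I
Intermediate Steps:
s = 2
o = -9/29629 (o = 9/((-97*2 + 86) - 29521) = 9/((-194 + 86) - 29521) = 9/(-108 - 29521) = 9/(-29629) = 9*(-1/29629) = -9/29629 ≈ -0.00030376)
sqrt(-36955 + o) = sqrt(-36955 - 9/29629) = sqrt(-1094939704/29629) = 2*I*sqrt(8110492122454)/29629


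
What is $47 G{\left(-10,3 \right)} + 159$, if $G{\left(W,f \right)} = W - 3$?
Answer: $-452$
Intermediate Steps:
$G{\left(W,f \right)} = -3 + W$
$47 G{\left(-10,3 \right)} + 159 = 47 \left(-3 - 10\right) + 159 = 47 \left(-13\right) + 159 = -611 + 159 = -452$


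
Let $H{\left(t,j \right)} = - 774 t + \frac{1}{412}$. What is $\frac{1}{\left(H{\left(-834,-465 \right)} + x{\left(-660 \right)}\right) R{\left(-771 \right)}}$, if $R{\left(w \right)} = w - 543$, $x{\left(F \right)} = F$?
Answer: $- \frac{206}{174552202161} \approx -1.1802 \cdot 10^{-9}$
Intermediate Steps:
$R{\left(w \right)} = -543 + w$
$H{\left(t,j \right)} = \frac{1}{412} - 774 t$ ($H{\left(t,j \right)} = - 774 t + \frac{1}{412} = \frac{1}{412} - 774 t$)
$\frac{1}{\left(H{\left(-834,-465 \right)} + x{\left(-660 \right)}\right) R{\left(-771 \right)}} = \frac{1}{\left(\left(\frac{1}{412} - -645516\right) - 660\right) \left(-543 - 771\right)} = \frac{1}{\left(\left(\frac{1}{412} + 645516\right) - 660\right) \left(-1314\right)} = \frac{1}{\frac{265952593}{412} - 660} \left(- \frac{1}{1314}\right) = \frac{1}{\frac{265680673}{412}} \left(- \frac{1}{1314}\right) = \frac{412}{265680673} \left(- \frac{1}{1314}\right) = - \frac{206}{174552202161}$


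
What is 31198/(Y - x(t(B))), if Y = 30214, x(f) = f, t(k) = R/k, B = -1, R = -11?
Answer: 31198/30203 ≈ 1.0329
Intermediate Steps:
t(k) = -11/k
31198/(Y - x(t(B))) = 31198/(30214 - (-11)/(-1)) = 31198/(30214 - (-11)*(-1)) = 31198/(30214 - 1*11) = 31198/(30214 - 11) = 31198/30203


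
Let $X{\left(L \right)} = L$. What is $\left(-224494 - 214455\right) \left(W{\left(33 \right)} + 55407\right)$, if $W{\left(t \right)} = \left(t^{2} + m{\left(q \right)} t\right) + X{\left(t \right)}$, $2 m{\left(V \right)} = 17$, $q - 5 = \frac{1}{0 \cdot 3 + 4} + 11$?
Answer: $- \frac{49872946431}{2} \approx -2.4936 \cdot 10^{10}$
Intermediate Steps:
$q = \frac{65}{4}$ ($q = 5 + \left(\frac{1}{0 \cdot 3 + 4} + 11\right) = 5 + \left(\frac{1}{0 + 4} + 11\right) = 5 + \left(\frac{1}{4} + 11\right) = 5 + \frac{45}{4} = \frac{65}{4} \approx 16.25$)
$m{\left(V \right)} = \frac{17}{2}$ ($m{\left(V \right)} = \frac{1}{2} \cdot 17 = \frac{17}{2}$)
$W{\left(t \right)} = t^{2} + \frac{19 t}{2}$ ($W{\left(t \right)} = \left(t^{2} + \frac{17 t}{2}\right) + t = t^{2} + \frac{19 t}{2}$)
$\left(-224494 - 214455\right) \left(W{\left(33 \right)} + 55407\right) = \left(-224494 - 214455\right) \left(\frac{1}{2} \cdot 33 \left(19 + 2 \cdot 33\right) + 55407\right) = - 438949 \left(\frac{1}{2} \cdot 33 \left(19 + 66\right) + 55407\right) = - 438949 \left(\frac{1}{2} \cdot 33 \cdot 85 + 55407\right) = - 438949 \left(\frac{2805}{2} + 55407\right) = \left(-438949\right) \frac{113619}{2} = - \frac{49872946431}{2}$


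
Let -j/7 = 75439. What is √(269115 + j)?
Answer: I*√258958 ≈ 508.88*I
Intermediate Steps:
j = -528073 (j = -7*75439 = -528073)
√(269115 + j) = √(269115 - 528073) = √(-258958) = I*√258958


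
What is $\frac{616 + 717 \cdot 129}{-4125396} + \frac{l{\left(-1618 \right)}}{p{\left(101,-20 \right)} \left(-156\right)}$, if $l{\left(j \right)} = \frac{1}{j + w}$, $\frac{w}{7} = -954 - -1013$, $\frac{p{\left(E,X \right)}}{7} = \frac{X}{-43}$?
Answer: $- \frac{68060855077}{3015801989200} \approx -0.022568$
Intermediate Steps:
$p{\left(E,X \right)} = - \frac{7 X}{43}$ ($p{\left(E,X \right)} = 7 \frac{X}{-43} = 7 X \left(- \frac{1}{43}\right) = 7 \left(- \frac{X}{43}\right) = - \frac{7 X}{43}$)
$w = 413$ ($w = 7 \left(-954 - -1013\right) = 7 \left(-954 + 1013\right) = 7 \cdot 59 = 413$)
$l{\left(j \right)} = \frac{1}{413 + j}$ ($l{\left(j \right)} = \frac{1}{j + 413} = \frac{1}{413 + j}$)
$\frac{616 + 717 \cdot 129}{-4125396} + \frac{l{\left(-1618 \right)}}{p{\left(101,-20 \right)} \left(-156\right)} = \frac{616 + 717 \cdot 129}{-4125396} + \frac{1}{\left(413 - 1618\right) \left(- \frac{7}{43}\right) \left(-20\right) \left(-156\right)} = \left(616 + 92493\right) \left(- \frac{1}{4125396}\right) + \frac{1}{\left(-1205\right) \frac{140}{43} \left(-156\right)} = 93109 \left(- \frac{1}{4125396}\right) - \frac{1}{1205 \left(- \frac{21840}{43}\right)} = - \frac{93109}{4125396} - - \frac{43}{26317200} = - \frac{93109}{4125396} + \frac{43}{26317200} = - \frac{68060855077}{3015801989200}$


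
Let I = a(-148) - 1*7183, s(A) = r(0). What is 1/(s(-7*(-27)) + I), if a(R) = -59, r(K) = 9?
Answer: -1/7233 ≈ -0.00013826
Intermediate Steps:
s(A) = 9
I = -7242 (I = -59 - 1*7183 = -59 - 7183 = -7242)
1/(s(-7*(-27)) + I) = 1/(9 - 7242) = 1/(-7233) = -1/7233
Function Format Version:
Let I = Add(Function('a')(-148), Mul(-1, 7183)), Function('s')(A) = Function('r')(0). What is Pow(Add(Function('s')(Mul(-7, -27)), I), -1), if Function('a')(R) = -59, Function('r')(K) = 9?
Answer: Rational(-1, 7233) ≈ -0.00013826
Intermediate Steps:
Function('s')(A) = 9
I = -7242 (I = Add(-59, Mul(-1, 7183)) = Add(-59, -7183) = -7242)
Pow(Add(Function('s')(Mul(-7, -27)), I), -1) = Pow(Add(9, -7242), -1) = Pow(-7233, -1) = Rational(-1, 7233)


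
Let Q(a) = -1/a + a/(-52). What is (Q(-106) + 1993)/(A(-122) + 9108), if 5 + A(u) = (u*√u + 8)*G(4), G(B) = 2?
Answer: 1392763108/6922119113 + 37266608*I*√122/6922119113 ≈ 0.2012 + 0.059465*I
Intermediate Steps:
A(u) = 11 + 2*u^(3/2) (A(u) = -5 + (u*√u + 8)*2 = -5 + (u^(3/2) + 8)*2 = -5 + (8 + u^(3/2))*2 = -5 + (16 + 2*u^(3/2)) = 11 + 2*u^(3/2))
Q(a) = -1/a - a/52 (Q(a) = -1/a + a*(-1/52) = -1/a - a/52)
(Q(-106) + 1993)/(A(-122) + 9108) = ((-1/(-106) - 1/52*(-106)) + 1993)/((11 + 2*(-122)^(3/2)) + 9108) = ((-1*(-1/106) + 53/26) + 1993)/((11 + 2*(-122*I*√122)) + 9108) = ((1/106 + 53/26) + 1993)/((11 - 244*I*√122) + 9108) = (1411/689 + 1993)/(9119 - 244*I*√122) = 1374588/(689*(9119 - 244*I*√122))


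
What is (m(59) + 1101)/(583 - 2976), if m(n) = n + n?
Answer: -1219/2393 ≈ -0.50940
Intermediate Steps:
m(n) = 2*n
(m(59) + 1101)/(583 - 2976) = (2*59 + 1101)/(583 - 2976) = (118 + 1101)/(-2393) = 1219*(-1/2393) = -1219/2393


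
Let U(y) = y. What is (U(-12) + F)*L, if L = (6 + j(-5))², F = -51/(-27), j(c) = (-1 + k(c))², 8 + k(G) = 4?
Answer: -87451/9 ≈ -9716.8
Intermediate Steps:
k(G) = -4 (k(G) = -8 + 4 = -4)
j(c) = 25 (j(c) = (-1 - 4)² = (-5)² = 25)
F = 17/9 (F = -51*(-1/27) = 17/9 ≈ 1.8889)
L = 961 (L = (6 + 25)² = 31² = 961)
(U(-12) + F)*L = (-12 + 17/9)*961 = -91/9*961 = -87451/9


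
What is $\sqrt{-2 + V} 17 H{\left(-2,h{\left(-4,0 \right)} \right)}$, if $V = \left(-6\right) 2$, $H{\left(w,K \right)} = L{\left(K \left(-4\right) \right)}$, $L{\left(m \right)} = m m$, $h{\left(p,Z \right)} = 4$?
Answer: $4352 i \sqrt{14} \approx 16284.0 i$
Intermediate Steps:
$L{\left(m \right)} = m^{2}$
$H{\left(w,K \right)} = 16 K^{2}$ ($H{\left(w,K \right)} = \left(K \left(-4\right)\right)^{2} = \left(- 4 K\right)^{2} = 16 K^{2}$)
$V = -12$
$\sqrt{-2 + V} 17 H{\left(-2,h{\left(-4,0 \right)} \right)} = \sqrt{-2 - 12} \cdot 17 \cdot 16 \cdot 4^{2} = \sqrt{-14} \cdot 17 \cdot 16 \cdot 16 = i \sqrt{14} \cdot 17 \cdot 256 = 17 i \sqrt{14} \cdot 256 = 4352 i \sqrt{14}$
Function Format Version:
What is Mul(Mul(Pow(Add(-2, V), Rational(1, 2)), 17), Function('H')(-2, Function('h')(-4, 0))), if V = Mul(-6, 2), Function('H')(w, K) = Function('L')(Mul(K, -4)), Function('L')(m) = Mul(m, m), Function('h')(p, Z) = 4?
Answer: Mul(4352, I, Pow(14, Rational(1, 2))) ≈ Mul(16284., I)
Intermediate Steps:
Function('L')(m) = Pow(m, 2)
Function('H')(w, K) = Mul(16, Pow(K, 2)) (Function('H')(w, K) = Pow(Mul(K, -4), 2) = Pow(Mul(-4, K), 2) = Mul(16, Pow(K, 2)))
V = -12
Mul(Mul(Pow(Add(-2, V), Rational(1, 2)), 17), Function('H')(-2, Function('h')(-4, 0))) = Mul(Mul(Pow(Add(-2, -12), Rational(1, 2)), 17), Mul(16, Pow(4, 2))) = Mul(Mul(Pow(-14, Rational(1, 2)), 17), Mul(16, 16)) = Mul(Mul(Mul(I, Pow(14, Rational(1, 2))), 17), 256) = Mul(Mul(17, I, Pow(14, Rational(1, 2))), 256) = Mul(4352, I, Pow(14, Rational(1, 2)))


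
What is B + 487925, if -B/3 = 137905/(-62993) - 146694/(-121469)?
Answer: 3733476652104134/7651696717 ≈ 4.8793e+5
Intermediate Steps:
B = 22531461909/7651696717 (B = -3*(137905/(-62993) - 146694/(-121469)) = -3*(137905*(-1/62993) - 146694*(-1/121469)) = -3*(-137905/62993 + 146694/121469) = -3*(-7510487303/7651696717) = 22531461909/7651696717 ≈ 2.9446)
B + 487925 = 22531461909/7651696717 + 487925 = 3733476652104134/7651696717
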